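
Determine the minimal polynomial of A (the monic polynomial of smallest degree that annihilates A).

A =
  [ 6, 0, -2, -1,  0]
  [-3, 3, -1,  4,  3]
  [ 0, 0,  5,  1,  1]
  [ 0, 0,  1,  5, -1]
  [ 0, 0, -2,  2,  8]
x^4 - 21*x^3 + 162*x^2 - 540*x + 648

The characteristic polynomial is χ_A(x) = (x - 6)^4*(x - 3), so the eigenvalues are known. The minimal polynomial is
  m_A(x) = Π_λ (x − λ)^{k_λ}
where k_λ is the size of the *largest* Jordan block for λ (equivalently, the smallest k with (A − λI)^k v = 0 for every generalised eigenvector v of λ).

  λ = 3: largest Jordan block has size 1, contributing (x − 3)
  λ = 6: largest Jordan block has size 3, contributing (x − 6)^3

So m_A(x) = (x - 6)^3*(x - 3) = x^4 - 21*x^3 + 162*x^2 - 540*x + 648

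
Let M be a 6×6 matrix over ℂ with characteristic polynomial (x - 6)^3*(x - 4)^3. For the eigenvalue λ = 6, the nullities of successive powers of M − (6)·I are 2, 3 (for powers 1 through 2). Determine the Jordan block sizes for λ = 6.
Block sizes for λ = 6: [2, 1]

From the dimensions of kernels of powers, the number of Jordan blocks of size at least j is d_j − d_{j−1} where d_j = dim ker(N^j) (with d_0 = 0). Computing the differences gives [2, 1].
The number of blocks of size exactly k is (#blocks of size ≥ k) − (#blocks of size ≥ k + 1), so the partition is: 1 block(s) of size 1, 1 block(s) of size 2.
In nonincreasing order the block sizes are [2, 1].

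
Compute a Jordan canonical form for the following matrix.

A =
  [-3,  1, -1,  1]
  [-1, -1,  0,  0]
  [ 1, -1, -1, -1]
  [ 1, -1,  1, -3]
J_3(-2) ⊕ J_1(-2)

The characteristic polynomial is
  det(x·I − A) = x^4 + 8*x^3 + 24*x^2 + 32*x + 16 = (x + 2)^4

Eigenvalues and multiplicities (the geometric multiplicity of λ is n − rank(A − λI), which equals the number of Jordan blocks for λ):
  λ = -2: algebraic multiplicity = 4, geometric multiplicity = 2

Determining the block sizes for each eigenvalue:
  λ = -2: with am = 4 and gm = 2, the partition is not yet determined (e.g. several partitions of 4 into 2 parts exist). Let N = A − (-2)·I. Computing rank(N^1) = 2, rank(N^2) = 1, rank(N^3) = 0; the number of blocks of size ≥ j is rank(N^{j−1}) − rank(N^j), giving [2, 1, 1]. So we have 1 block(s) of size 3, 1 block(s) of size 1 → block sizes [3, 1]

Assembling the blocks gives a Jordan form
J =
  [-2,  1,  0,  0]
  [ 0, -2,  1,  0]
  [ 0,  0, -2,  0]
  [ 0,  0,  0, -2]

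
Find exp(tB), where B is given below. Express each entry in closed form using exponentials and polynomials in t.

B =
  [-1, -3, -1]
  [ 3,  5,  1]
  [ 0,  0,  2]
e^{tB} =
  [-3*t*exp(2*t) + exp(2*t), -3*t*exp(2*t), -t*exp(2*t)]
  [3*t*exp(2*t), 3*t*exp(2*t) + exp(2*t), t*exp(2*t)]
  [0, 0, exp(2*t)]

Strategy: write B = P · J · P⁻¹ where J is a Jordan canonical form, so e^{tB} = P · e^{tJ} · P⁻¹, and e^{tJ} can be computed block-by-block.

B has Jordan form
J =
  [2, 1, 0]
  [0, 2, 0]
  [0, 0, 2]
(up to reordering of blocks).

Per-block formulas:
  For a 2×2 Jordan block J_2(2): exp(t · J_2(2)) = e^(2t)·(I + t·N), where N is the 2×2 nilpotent shift.
  For a 1×1 block at λ = 2: exp(t · [2]) = [e^(2t)].

After assembling e^{tJ} and conjugating by P, we get:

e^{tB} =
  [-3*t*exp(2*t) + exp(2*t), -3*t*exp(2*t), -t*exp(2*t)]
  [3*t*exp(2*t), 3*t*exp(2*t) + exp(2*t), t*exp(2*t)]
  [0, 0, exp(2*t)]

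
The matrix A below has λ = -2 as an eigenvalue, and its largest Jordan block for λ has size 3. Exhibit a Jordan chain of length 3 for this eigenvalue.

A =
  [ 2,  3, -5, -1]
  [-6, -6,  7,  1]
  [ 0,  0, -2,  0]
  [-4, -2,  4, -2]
A Jordan chain for λ = -2 of length 3:
v_1 = (2, -4, 0, -4)ᵀ
v_2 = (4, -6, 0, -4)ᵀ
v_3 = (1, 0, 0, 0)ᵀ

Let N = A − (-2)·I. We want v_3 with N^3 v_3 = 0 but N^2 v_3 ≠ 0; then v_{j-1} := N · v_j for j = 3, …, 2.

Pick v_3 = (1, 0, 0, 0)ᵀ.
Then v_2 = N · v_3 = (4, -6, 0, -4)ᵀ.
Then v_1 = N · v_2 = (2, -4, 0, -4)ᵀ.

Sanity check: (A − (-2)·I) v_1 = (0, 0, 0, 0)ᵀ = 0. ✓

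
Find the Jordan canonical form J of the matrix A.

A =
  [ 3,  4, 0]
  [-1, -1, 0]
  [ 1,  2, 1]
J_2(1) ⊕ J_1(1)

The characteristic polynomial is
  det(x·I − A) = x^3 - 3*x^2 + 3*x - 1 = (x - 1)^3

Eigenvalues and multiplicities (the geometric multiplicity of λ is n − rank(A − λI), which equals the number of Jordan blocks for λ):
  λ = 1: algebraic multiplicity = 3, geometric multiplicity = 2

Determining the block sizes for each eigenvalue:
  λ = 1: 2 blocks summing to 3 forces exactly one block of size 2 and the rest size 1 → block sizes [2, 1]

Assembling the blocks gives a Jordan form
J =
  [1, 1, 0]
  [0, 1, 0]
  [0, 0, 1]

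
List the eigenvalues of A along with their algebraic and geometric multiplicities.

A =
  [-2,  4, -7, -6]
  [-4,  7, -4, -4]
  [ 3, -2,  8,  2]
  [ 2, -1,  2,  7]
λ = 5: alg = 4, geom = 2

Step 1 — factor the characteristic polynomial to read off the algebraic multiplicities:
  χ_A(x) = (x - 5)^4

Step 2 — compute geometric multiplicities via the rank-nullity identity g(λ) = n − rank(A − λI):
  rank(A − (5)·I) = 2, so dim ker(A − (5)·I) = n − 2 = 2

Summary:
  λ = 5: algebraic multiplicity = 4, geometric multiplicity = 2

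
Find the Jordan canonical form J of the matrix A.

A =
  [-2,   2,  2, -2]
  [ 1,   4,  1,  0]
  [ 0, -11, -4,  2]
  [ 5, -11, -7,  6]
J_1(0) ⊕ J_2(1) ⊕ J_1(2)

The characteristic polynomial is
  det(x·I − A) = x^4 - 4*x^3 + 5*x^2 - 2*x = x*(x - 2)*(x - 1)^2

Eigenvalues and multiplicities (the geometric multiplicity of λ is n − rank(A − λI), which equals the number of Jordan blocks for λ):
  λ = 0: algebraic multiplicity = 1, geometric multiplicity = 1
  λ = 1: algebraic multiplicity = 2, geometric multiplicity = 1
  λ = 2: algebraic multiplicity = 1, geometric multiplicity = 1

Determining the block sizes for each eigenvalue:
  λ = 0: one block (gm = 1), so the single block has size am = 1 → block sizes [1]
  λ = 1: one block (gm = 1), so the single block has size am = 2 → block sizes [2]
  λ = 2: one block (gm = 1), so the single block has size am = 1 → block sizes [1]

Assembling the blocks gives a Jordan form
J =
  [0, 0, 0, 0]
  [0, 1, 1, 0]
  [0, 0, 1, 0]
  [0, 0, 0, 2]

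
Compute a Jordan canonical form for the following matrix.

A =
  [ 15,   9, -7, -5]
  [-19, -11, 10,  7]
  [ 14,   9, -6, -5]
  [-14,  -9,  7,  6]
J_3(1) ⊕ J_1(1)

The characteristic polynomial is
  det(x·I − A) = x^4 - 4*x^3 + 6*x^2 - 4*x + 1 = (x - 1)^4

Eigenvalues and multiplicities (the geometric multiplicity of λ is n − rank(A − λI), which equals the number of Jordan blocks for λ):
  λ = 1: algebraic multiplicity = 4, geometric multiplicity = 2

Determining the block sizes for each eigenvalue:
  λ = 1: with am = 4 and gm = 2, the partition is not yet determined (e.g. several partitions of 4 into 2 parts exist). Let N = A − (1)·I. Computing rank(N^1) = 2, rank(N^2) = 1, rank(N^3) = 0; the number of blocks of size ≥ j is rank(N^{j−1}) − rank(N^j), giving [2, 1, 1]. So we have 1 block(s) of size 3, 1 block(s) of size 1 → block sizes [3, 1]

Assembling the blocks gives a Jordan form
J =
  [1, 1, 0, 0]
  [0, 1, 1, 0]
  [0, 0, 1, 0]
  [0, 0, 0, 1]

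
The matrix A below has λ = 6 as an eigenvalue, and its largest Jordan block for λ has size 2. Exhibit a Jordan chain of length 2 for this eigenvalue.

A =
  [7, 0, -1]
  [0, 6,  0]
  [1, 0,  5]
A Jordan chain for λ = 6 of length 2:
v_1 = (1, 0, 1)ᵀ
v_2 = (1, 0, 0)ᵀ

Let N = A − (6)·I. We want v_2 with N^2 v_2 = 0 but N^1 v_2 ≠ 0; then v_{j-1} := N · v_j for j = 2, …, 2.

Pick v_2 = (1, 0, 0)ᵀ.
Then v_1 = N · v_2 = (1, 0, 1)ᵀ.

Sanity check: (A − (6)·I) v_1 = (0, 0, 0)ᵀ = 0. ✓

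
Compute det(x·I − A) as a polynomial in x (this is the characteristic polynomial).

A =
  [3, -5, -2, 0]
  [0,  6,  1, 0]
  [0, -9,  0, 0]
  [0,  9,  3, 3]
x^4 - 12*x^3 + 54*x^2 - 108*x + 81

Expanding det(x·I − A) (e.g. by cofactor expansion or by noting that A is similar to its Jordan form J, which has the same characteristic polynomial as A) gives
  χ_A(x) = x^4 - 12*x^3 + 54*x^2 - 108*x + 81
which factors as (x - 3)^4. The eigenvalues (with algebraic multiplicities) are λ = 3 with multiplicity 4.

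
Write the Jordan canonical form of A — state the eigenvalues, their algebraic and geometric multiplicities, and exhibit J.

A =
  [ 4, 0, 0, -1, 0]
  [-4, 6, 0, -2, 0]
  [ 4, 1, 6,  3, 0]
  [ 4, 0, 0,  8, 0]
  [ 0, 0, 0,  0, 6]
J_2(6) ⊕ J_2(6) ⊕ J_1(6)

The characteristic polynomial is
  det(x·I − A) = x^5 - 30*x^4 + 360*x^3 - 2160*x^2 + 6480*x - 7776 = (x - 6)^5

Eigenvalues and multiplicities (the geometric multiplicity of λ is n − rank(A − λI), which equals the number of Jordan blocks for λ):
  λ = 6: algebraic multiplicity = 5, geometric multiplicity = 3

Determining the block sizes for each eigenvalue:
  λ = 6: with am = 5 and gm = 3, the partition is not yet determined (e.g. several partitions of 5 into 3 parts exist). Let N = A − (6)·I. Computing rank(N^1) = 2, rank(N^2) = 0; the number of blocks of size ≥ j is rank(N^{j−1}) − rank(N^j), giving [3, 2]. So we have 2 block(s) of size 2, 1 block(s) of size 1 → block sizes [2, 2, 1]

Assembling the blocks gives a Jordan form
J =
  [6, 1, 0, 0, 0]
  [0, 6, 0, 0, 0]
  [0, 0, 6, 1, 0]
  [0, 0, 0, 6, 0]
  [0, 0, 0, 0, 6]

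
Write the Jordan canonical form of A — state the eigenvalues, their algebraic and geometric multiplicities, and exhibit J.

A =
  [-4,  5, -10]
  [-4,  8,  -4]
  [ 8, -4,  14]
J_2(6) ⊕ J_1(6)

The characteristic polynomial is
  det(x·I − A) = x^3 - 18*x^2 + 108*x - 216 = (x - 6)^3

Eigenvalues and multiplicities (the geometric multiplicity of λ is n − rank(A − λI), which equals the number of Jordan blocks for λ):
  λ = 6: algebraic multiplicity = 3, geometric multiplicity = 2

Determining the block sizes for each eigenvalue:
  λ = 6: 2 blocks summing to 3 forces exactly one block of size 2 and the rest size 1 → block sizes [2, 1]

Assembling the blocks gives a Jordan form
J =
  [6, 1, 0]
  [0, 6, 0]
  [0, 0, 6]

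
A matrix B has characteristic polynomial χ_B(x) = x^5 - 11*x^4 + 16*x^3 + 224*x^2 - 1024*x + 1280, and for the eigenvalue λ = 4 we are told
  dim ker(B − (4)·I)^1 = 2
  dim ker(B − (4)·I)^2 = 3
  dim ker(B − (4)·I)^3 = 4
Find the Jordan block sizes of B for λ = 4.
Block sizes for λ = 4: [3, 1]

From the dimensions of kernels of powers, the number of Jordan blocks of size at least j is d_j − d_{j−1} where d_j = dim ker(N^j) (with d_0 = 0). Computing the differences gives [2, 1, 1].
The number of blocks of size exactly k is (#blocks of size ≥ k) − (#blocks of size ≥ k + 1), so the partition is: 1 block(s) of size 1, 1 block(s) of size 3.
In nonincreasing order the block sizes are [3, 1].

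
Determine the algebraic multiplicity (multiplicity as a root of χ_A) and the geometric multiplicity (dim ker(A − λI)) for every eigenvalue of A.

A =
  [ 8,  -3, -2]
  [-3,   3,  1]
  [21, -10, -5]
λ = 2: alg = 3, geom = 1

Step 1 — factor the characteristic polynomial to read off the algebraic multiplicities:
  χ_A(x) = (x - 2)^3

Step 2 — compute geometric multiplicities via the rank-nullity identity g(λ) = n − rank(A − λI):
  rank(A − (2)·I) = 2, so dim ker(A − (2)·I) = n − 2 = 1

Summary:
  λ = 2: algebraic multiplicity = 3, geometric multiplicity = 1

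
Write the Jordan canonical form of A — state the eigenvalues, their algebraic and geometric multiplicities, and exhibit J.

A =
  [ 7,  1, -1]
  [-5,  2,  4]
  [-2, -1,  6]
J_3(5)

The characteristic polynomial is
  det(x·I − A) = x^3 - 15*x^2 + 75*x - 125 = (x - 5)^3

Eigenvalues and multiplicities (the geometric multiplicity of λ is n − rank(A − λI), which equals the number of Jordan blocks for λ):
  λ = 5: algebraic multiplicity = 3, geometric multiplicity = 1

Determining the block sizes for each eigenvalue:
  λ = 5: one block (gm = 1), so the single block has size am = 3 → block sizes [3]

Assembling the blocks gives a Jordan form
J =
  [5, 1, 0]
  [0, 5, 1]
  [0, 0, 5]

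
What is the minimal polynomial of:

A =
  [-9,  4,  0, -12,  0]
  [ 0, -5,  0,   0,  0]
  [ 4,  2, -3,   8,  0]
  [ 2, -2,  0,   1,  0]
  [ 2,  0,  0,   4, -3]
x^2 + 8*x + 15

The characteristic polynomial is χ_A(x) = (x + 3)^3*(x + 5)^2, so the eigenvalues are known. The minimal polynomial is
  m_A(x) = Π_λ (x − λ)^{k_λ}
where k_λ is the size of the *largest* Jordan block for λ (equivalently, the smallest k with (A − λI)^k v = 0 for every generalised eigenvector v of λ).

  λ = -5: largest Jordan block has size 1, contributing (x + 5)
  λ = -3: largest Jordan block has size 1, contributing (x + 3)

So m_A(x) = (x + 3)*(x + 5) = x^2 + 8*x + 15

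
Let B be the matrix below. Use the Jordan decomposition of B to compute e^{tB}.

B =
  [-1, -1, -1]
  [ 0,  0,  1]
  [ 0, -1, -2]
e^{tB} =
  [exp(-t), -t*exp(-t), -t*exp(-t)]
  [0, t*exp(-t) + exp(-t), t*exp(-t)]
  [0, -t*exp(-t), -t*exp(-t) + exp(-t)]

Strategy: write B = P · J · P⁻¹ where J is a Jordan canonical form, so e^{tB} = P · e^{tJ} · P⁻¹, and e^{tJ} can be computed block-by-block.

B has Jordan form
J =
  [-1,  1,  0]
  [ 0, -1,  0]
  [ 0,  0, -1]
(up to reordering of blocks).

Per-block formulas:
  For a 1×1 block at λ = -1: exp(t · [-1]) = [e^(-1t)].
  For a 2×2 Jordan block J_2(-1): exp(t · J_2(-1)) = e^(-1t)·(I + t·N), where N is the 2×2 nilpotent shift.

After assembling e^{tJ} and conjugating by P, we get:

e^{tB} =
  [exp(-t), -t*exp(-t), -t*exp(-t)]
  [0, t*exp(-t) + exp(-t), t*exp(-t)]
  [0, -t*exp(-t), -t*exp(-t) + exp(-t)]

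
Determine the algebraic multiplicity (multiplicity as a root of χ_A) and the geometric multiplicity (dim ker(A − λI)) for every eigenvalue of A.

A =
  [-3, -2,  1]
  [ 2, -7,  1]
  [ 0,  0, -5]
λ = -5: alg = 3, geom = 2

Step 1 — factor the characteristic polynomial to read off the algebraic multiplicities:
  χ_A(x) = (x + 5)^3

Step 2 — compute geometric multiplicities via the rank-nullity identity g(λ) = n − rank(A − λI):
  rank(A − (-5)·I) = 1, so dim ker(A − (-5)·I) = n − 1 = 2

Summary:
  λ = -5: algebraic multiplicity = 3, geometric multiplicity = 2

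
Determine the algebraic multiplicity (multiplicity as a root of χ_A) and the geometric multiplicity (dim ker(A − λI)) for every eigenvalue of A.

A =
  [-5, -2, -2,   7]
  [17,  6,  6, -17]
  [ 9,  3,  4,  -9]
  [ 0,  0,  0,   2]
λ = 1: alg = 1, geom = 1; λ = 2: alg = 3, geom = 2

Step 1 — factor the characteristic polynomial to read off the algebraic multiplicities:
  χ_A(x) = (x - 2)^3*(x - 1)

Step 2 — compute geometric multiplicities via the rank-nullity identity g(λ) = n − rank(A − λI):
  rank(A − (1)·I) = 3, so dim ker(A − (1)·I) = n − 3 = 1
  rank(A − (2)·I) = 2, so dim ker(A − (2)·I) = n − 2 = 2

Summary:
  λ = 1: algebraic multiplicity = 1, geometric multiplicity = 1
  λ = 2: algebraic multiplicity = 3, geometric multiplicity = 2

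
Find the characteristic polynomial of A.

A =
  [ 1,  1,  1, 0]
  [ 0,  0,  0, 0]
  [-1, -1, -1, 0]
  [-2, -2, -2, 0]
x^4

Expanding det(x·I − A) (e.g. by cofactor expansion or by noting that A is similar to its Jordan form J, which has the same characteristic polynomial as A) gives
  χ_A(x) = x^4
which factors as x^4. The eigenvalues (with algebraic multiplicities) are λ = 0 with multiplicity 4.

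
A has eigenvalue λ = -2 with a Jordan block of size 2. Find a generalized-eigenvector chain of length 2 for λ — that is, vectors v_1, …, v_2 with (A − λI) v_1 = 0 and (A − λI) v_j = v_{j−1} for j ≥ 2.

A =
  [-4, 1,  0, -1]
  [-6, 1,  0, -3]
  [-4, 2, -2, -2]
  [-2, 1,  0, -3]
A Jordan chain for λ = -2 of length 2:
v_1 = (-2, -6, -4, -2)ᵀ
v_2 = (1, 0, 0, 0)ᵀ

Let N = A − (-2)·I. We want v_2 with N^2 v_2 = 0 but N^1 v_2 ≠ 0; then v_{j-1} := N · v_j for j = 2, …, 2.

Pick v_2 = (1, 0, 0, 0)ᵀ.
Then v_1 = N · v_2 = (-2, -6, -4, -2)ᵀ.

Sanity check: (A − (-2)·I) v_1 = (0, 0, 0, 0)ᵀ = 0. ✓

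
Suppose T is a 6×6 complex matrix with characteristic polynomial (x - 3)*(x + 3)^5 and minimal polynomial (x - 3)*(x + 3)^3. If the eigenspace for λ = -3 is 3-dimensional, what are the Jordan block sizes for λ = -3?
Block sizes for λ = -3: [3, 1, 1]

Step 1 — from the characteristic polynomial, algebraic multiplicity of λ = -3 is 5. From dim ker(T − (-3)·I) = 3, there are exactly 3 Jordan blocks for λ = -3.
Step 2 — from the minimal polynomial, the factor (x + 3)^3 tells us the largest block for λ = -3 has size 3.
Step 3 — with total size 5, 3 blocks, and largest block 3, the block sizes (in nonincreasing order) are [3, 1, 1].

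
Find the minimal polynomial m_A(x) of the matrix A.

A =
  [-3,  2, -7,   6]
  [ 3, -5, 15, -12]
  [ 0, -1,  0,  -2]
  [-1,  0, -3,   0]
x^3 + 6*x^2 + 12*x + 8

The characteristic polynomial is χ_A(x) = (x + 2)^4, so the eigenvalues are known. The minimal polynomial is
  m_A(x) = Π_λ (x − λ)^{k_λ}
where k_λ is the size of the *largest* Jordan block for λ (equivalently, the smallest k with (A − λI)^k v = 0 for every generalised eigenvector v of λ).

  λ = -2: largest Jordan block has size 3, contributing (x + 2)^3

So m_A(x) = (x + 2)^3 = x^3 + 6*x^2 + 12*x + 8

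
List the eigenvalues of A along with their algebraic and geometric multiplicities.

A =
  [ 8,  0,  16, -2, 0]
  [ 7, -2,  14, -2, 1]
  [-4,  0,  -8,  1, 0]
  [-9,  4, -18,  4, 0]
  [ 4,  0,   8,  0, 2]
λ = 0: alg = 3, geom = 1; λ = 2: alg = 2, geom = 1

Step 1 — factor the characteristic polynomial to read off the algebraic multiplicities:
  χ_A(x) = x^3*(x - 2)^2

Step 2 — compute geometric multiplicities via the rank-nullity identity g(λ) = n − rank(A − λI):
  rank(A − (0)·I) = 4, so dim ker(A − (0)·I) = n − 4 = 1
  rank(A − (2)·I) = 4, so dim ker(A − (2)·I) = n − 4 = 1

Summary:
  λ = 0: algebraic multiplicity = 3, geometric multiplicity = 1
  λ = 2: algebraic multiplicity = 2, geometric multiplicity = 1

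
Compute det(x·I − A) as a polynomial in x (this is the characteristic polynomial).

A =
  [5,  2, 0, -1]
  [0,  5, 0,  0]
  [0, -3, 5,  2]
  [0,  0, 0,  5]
x^4 - 20*x^3 + 150*x^2 - 500*x + 625

Expanding det(x·I − A) (e.g. by cofactor expansion or by noting that A is similar to its Jordan form J, which has the same characteristic polynomial as A) gives
  χ_A(x) = x^4 - 20*x^3 + 150*x^2 - 500*x + 625
which factors as (x - 5)^4. The eigenvalues (with algebraic multiplicities) are λ = 5 with multiplicity 4.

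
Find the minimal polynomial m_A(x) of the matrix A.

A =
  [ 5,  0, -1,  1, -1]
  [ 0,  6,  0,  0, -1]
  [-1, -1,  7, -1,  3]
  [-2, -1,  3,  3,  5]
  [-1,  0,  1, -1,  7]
x^5 - 28*x^4 + 313*x^3 - 1746*x^2 + 4860*x - 5400

The characteristic polynomial is χ_A(x) = (x - 6)^3*(x - 5)^2, so the eigenvalues are known. The minimal polynomial is
  m_A(x) = Π_λ (x − λ)^{k_λ}
where k_λ is the size of the *largest* Jordan block for λ (equivalently, the smallest k with (A − λI)^k v = 0 for every generalised eigenvector v of λ).

  λ = 5: largest Jordan block has size 2, contributing (x − 5)^2
  λ = 6: largest Jordan block has size 3, contributing (x − 6)^3

So m_A(x) = (x - 6)^3*(x - 5)^2 = x^5 - 28*x^4 + 313*x^3 - 1746*x^2 + 4860*x - 5400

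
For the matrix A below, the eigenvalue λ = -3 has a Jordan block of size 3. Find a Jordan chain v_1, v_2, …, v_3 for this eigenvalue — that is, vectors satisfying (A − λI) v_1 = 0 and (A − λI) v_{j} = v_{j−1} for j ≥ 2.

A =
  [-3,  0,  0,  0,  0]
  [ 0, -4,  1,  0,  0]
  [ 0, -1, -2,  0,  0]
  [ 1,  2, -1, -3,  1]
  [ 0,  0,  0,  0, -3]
A Jordan chain for λ = -3 of length 3:
v_1 = (0, 0, 0, -1, 0)ᵀ
v_2 = (0, -1, -1, 2, 0)ᵀ
v_3 = (0, 1, 0, 0, 0)ᵀ

Let N = A − (-3)·I. We want v_3 with N^3 v_3 = 0 but N^2 v_3 ≠ 0; then v_{j-1} := N · v_j for j = 3, …, 2.

Pick v_3 = (0, 1, 0, 0, 0)ᵀ.
Then v_2 = N · v_3 = (0, -1, -1, 2, 0)ᵀ.
Then v_1 = N · v_2 = (0, 0, 0, -1, 0)ᵀ.

Sanity check: (A − (-3)·I) v_1 = (0, 0, 0, 0, 0)ᵀ = 0. ✓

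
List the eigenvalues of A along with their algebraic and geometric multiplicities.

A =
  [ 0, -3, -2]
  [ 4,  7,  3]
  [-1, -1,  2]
λ = 3: alg = 3, geom = 1

Step 1 — factor the characteristic polynomial to read off the algebraic multiplicities:
  χ_A(x) = (x - 3)^3

Step 2 — compute geometric multiplicities via the rank-nullity identity g(λ) = n − rank(A − λI):
  rank(A − (3)·I) = 2, so dim ker(A − (3)·I) = n − 2 = 1

Summary:
  λ = 3: algebraic multiplicity = 3, geometric multiplicity = 1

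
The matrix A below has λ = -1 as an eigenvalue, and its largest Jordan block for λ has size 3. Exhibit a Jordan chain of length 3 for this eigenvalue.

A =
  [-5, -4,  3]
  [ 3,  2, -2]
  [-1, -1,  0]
A Jordan chain for λ = -1 of length 3:
v_1 = (1, -1, 0)ᵀ
v_2 = (-4, 3, -1)ᵀ
v_3 = (1, 0, 0)ᵀ

Let N = A − (-1)·I. We want v_3 with N^3 v_3 = 0 but N^2 v_3 ≠ 0; then v_{j-1} := N · v_j for j = 3, …, 2.

Pick v_3 = (1, 0, 0)ᵀ.
Then v_2 = N · v_3 = (-4, 3, -1)ᵀ.
Then v_1 = N · v_2 = (1, -1, 0)ᵀ.

Sanity check: (A − (-1)·I) v_1 = (0, 0, 0)ᵀ = 0. ✓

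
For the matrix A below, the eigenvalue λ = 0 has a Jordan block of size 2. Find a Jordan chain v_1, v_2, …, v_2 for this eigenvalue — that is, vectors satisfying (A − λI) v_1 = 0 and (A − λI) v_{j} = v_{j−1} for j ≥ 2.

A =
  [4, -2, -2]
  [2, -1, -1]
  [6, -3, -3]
A Jordan chain for λ = 0 of length 2:
v_1 = (4, 2, 6)ᵀ
v_2 = (1, 0, 0)ᵀ

Let N = A − (0)·I. We want v_2 with N^2 v_2 = 0 but N^1 v_2 ≠ 0; then v_{j-1} := N · v_j for j = 2, …, 2.

Pick v_2 = (1, 0, 0)ᵀ.
Then v_1 = N · v_2 = (4, 2, 6)ᵀ.

Sanity check: (A − (0)·I) v_1 = (0, 0, 0)ᵀ = 0. ✓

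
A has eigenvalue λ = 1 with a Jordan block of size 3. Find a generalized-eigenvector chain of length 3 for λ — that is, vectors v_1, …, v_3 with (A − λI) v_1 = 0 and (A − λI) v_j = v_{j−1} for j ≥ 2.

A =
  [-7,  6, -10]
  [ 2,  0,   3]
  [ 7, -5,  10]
A Jordan chain for λ = 1 of length 3:
v_1 = (6, 3, -3)ᵀ
v_2 = (-8, 2, 7)ᵀ
v_3 = (1, 0, 0)ᵀ

Let N = A − (1)·I. We want v_3 with N^3 v_3 = 0 but N^2 v_3 ≠ 0; then v_{j-1} := N · v_j for j = 3, …, 2.

Pick v_3 = (1, 0, 0)ᵀ.
Then v_2 = N · v_3 = (-8, 2, 7)ᵀ.
Then v_1 = N · v_2 = (6, 3, -3)ᵀ.

Sanity check: (A − (1)·I) v_1 = (0, 0, 0)ᵀ = 0. ✓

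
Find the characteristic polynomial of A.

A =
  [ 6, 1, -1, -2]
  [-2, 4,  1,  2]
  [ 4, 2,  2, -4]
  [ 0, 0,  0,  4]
x^4 - 16*x^3 + 96*x^2 - 256*x + 256

Expanding det(x·I − A) (e.g. by cofactor expansion or by noting that A is similar to its Jordan form J, which has the same characteristic polynomial as A) gives
  χ_A(x) = x^4 - 16*x^3 + 96*x^2 - 256*x + 256
which factors as (x - 4)^4. The eigenvalues (with algebraic multiplicities) are λ = 4 with multiplicity 4.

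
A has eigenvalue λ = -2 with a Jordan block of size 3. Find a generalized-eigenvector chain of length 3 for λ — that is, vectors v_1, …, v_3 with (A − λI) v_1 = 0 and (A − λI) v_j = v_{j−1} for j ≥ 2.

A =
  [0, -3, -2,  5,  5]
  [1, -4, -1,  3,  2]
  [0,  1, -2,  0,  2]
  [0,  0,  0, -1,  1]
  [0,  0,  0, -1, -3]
A Jordan chain for λ = -2 of length 3:
v_1 = (1, 0, 1, 0, 0)ᵀ
v_2 = (2, 1, 0, 0, 0)ᵀ
v_3 = (1, 0, 0, 0, 0)ᵀ

Let N = A − (-2)·I. We want v_3 with N^3 v_3 = 0 but N^2 v_3 ≠ 0; then v_{j-1} := N · v_j for j = 3, …, 2.

Pick v_3 = (1, 0, 0, 0, 0)ᵀ.
Then v_2 = N · v_3 = (2, 1, 0, 0, 0)ᵀ.
Then v_1 = N · v_2 = (1, 0, 1, 0, 0)ᵀ.

Sanity check: (A − (-2)·I) v_1 = (0, 0, 0, 0, 0)ᵀ = 0. ✓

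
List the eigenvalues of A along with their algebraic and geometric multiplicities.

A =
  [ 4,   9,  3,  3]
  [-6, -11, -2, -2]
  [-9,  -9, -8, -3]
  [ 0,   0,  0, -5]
λ = -5: alg = 4, geom = 3

Step 1 — factor the characteristic polynomial to read off the algebraic multiplicities:
  χ_A(x) = (x + 5)^4

Step 2 — compute geometric multiplicities via the rank-nullity identity g(λ) = n − rank(A − λI):
  rank(A − (-5)·I) = 1, so dim ker(A − (-5)·I) = n − 1 = 3

Summary:
  λ = -5: algebraic multiplicity = 4, geometric multiplicity = 3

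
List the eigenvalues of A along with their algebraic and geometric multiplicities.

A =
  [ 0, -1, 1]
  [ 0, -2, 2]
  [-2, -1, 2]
λ = 0: alg = 3, geom = 1

Step 1 — factor the characteristic polynomial to read off the algebraic multiplicities:
  χ_A(x) = x^3

Step 2 — compute geometric multiplicities via the rank-nullity identity g(λ) = n − rank(A − λI):
  rank(A − (0)·I) = 2, so dim ker(A − (0)·I) = n − 2 = 1

Summary:
  λ = 0: algebraic multiplicity = 3, geometric multiplicity = 1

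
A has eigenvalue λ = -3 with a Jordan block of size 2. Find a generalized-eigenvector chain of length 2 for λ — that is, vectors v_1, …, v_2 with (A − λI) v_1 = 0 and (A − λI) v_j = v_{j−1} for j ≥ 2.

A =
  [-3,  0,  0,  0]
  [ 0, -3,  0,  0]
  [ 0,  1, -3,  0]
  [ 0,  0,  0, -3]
A Jordan chain for λ = -3 of length 2:
v_1 = (0, 0, 1, 0)ᵀ
v_2 = (0, 1, 0, 0)ᵀ

Let N = A − (-3)·I. We want v_2 with N^2 v_2 = 0 but N^1 v_2 ≠ 0; then v_{j-1} := N · v_j for j = 2, …, 2.

Pick v_2 = (0, 1, 0, 0)ᵀ.
Then v_1 = N · v_2 = (0, 0, 1, 0)ᵀ.

Sanity check: (A − (-3)·I) v_1 = (0, 0, 0, 0)ᵀ = 0. ✓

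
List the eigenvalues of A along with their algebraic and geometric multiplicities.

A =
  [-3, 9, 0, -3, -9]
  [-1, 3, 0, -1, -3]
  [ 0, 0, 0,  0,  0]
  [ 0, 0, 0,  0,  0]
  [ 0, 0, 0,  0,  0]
λ = 0: alg = 5, geom = 4

Step 1 — factor the characteristic polynomial to read off the algebraic multiplicities:
  χ_A(x) = x^5

Step 2 — compute geometric multiplicities via the rank-nullity identity g(λ) = n − rank(A − λI):
  rank(A − (0)·I) = 1, so dim ker(A − (0)·I) = n − 1 = 4

Summary:
  λ = 0: algebraic multiplicity = 5, geometric multiplicity = 4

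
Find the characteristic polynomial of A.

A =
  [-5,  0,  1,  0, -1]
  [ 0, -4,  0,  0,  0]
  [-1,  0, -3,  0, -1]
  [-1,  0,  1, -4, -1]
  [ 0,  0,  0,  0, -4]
x^5 + 20*x^4 + 160*x^3 + 640*x^2 + 1280*x + 1024

Expanding det(x·I − A) (e.g. by cofactor expansion or by noting that A is similar to its Jordan form J, which has the same characteristic polynomial as A) gives
  χ_A(x) = x^5 + 20*x^4 + 160*x^3 + 640*x^2 + 1280*x + 1024
which factors as (x + 4)^5. The eigenvalues (with algebraic multiplicities) are λ = -4 with multiplicity 5.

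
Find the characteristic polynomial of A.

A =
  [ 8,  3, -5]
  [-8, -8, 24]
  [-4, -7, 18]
x^3 - 18*x^2 + 108*x - 216

Expanding det(x·I − A) (e.g. by cofactor expansion or by noting that A is similar to its Jordan form J, which has the same characteristic polynomial as A) gives
  χ_A(x) = x^3 - 18*x^2 + 108*x - 216
which factors as (x - 6)^3. The eigenvalues (with algebraic multiplicities) are λ = 6 with multiplicity 3.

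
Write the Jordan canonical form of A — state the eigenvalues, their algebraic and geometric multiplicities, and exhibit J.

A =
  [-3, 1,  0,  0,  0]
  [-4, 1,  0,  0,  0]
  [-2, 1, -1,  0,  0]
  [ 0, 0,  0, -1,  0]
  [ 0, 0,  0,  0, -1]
J_2(-1) ⊕ J_1(-1) ⊕ J_1(-1) ⊕ J_1(-1)

The characteristic polynomial is
  det(x·I − A) = x^5 + 5*x^4 + 10*x^3 + 10*x^2 + 5*x + 1 = (x + 1)^5

Eigenvalues and multiplicities (the geometric multiplicity of λ is n − rank(A − λI), which equals the number of Jordan blocks for λ):
  λ = -1: algebraic multiplicity = 5, geometric multiplicity = 4

Determining the block sizes for each eigenvalue:
  λ = -1: 4 blocks summing to 5 forces exactly one block of size 2 and the rest size 1 → block sizes [2, 1, 1, 1]

Assembling the blocks gives a Jordan form
J =
  [-1,  1,  0,  0,  0]
  [ 0, -1,  0,  0,  0]
  [ 0,  0, -1,  0,  0]
  [ 0,  0,  0, -1,  0]
  [ 0,  0,  0,  0, -1]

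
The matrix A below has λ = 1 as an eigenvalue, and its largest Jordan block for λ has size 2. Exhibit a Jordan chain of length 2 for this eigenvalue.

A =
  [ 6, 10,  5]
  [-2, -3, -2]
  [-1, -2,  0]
A Jordan chain for λ = 1 of length 2:
v_1 = (5, -2, -1)ᵀ
v_2 = (1, 0, 0)ᵀ

Let N = A − (1)·I. We want v_2 with N^2 v_2 = 0 but N^1 v_2 ≠ 0; then v_{j-1} := N · v_j for j = 2, …, 2.

Pick v_2 = (1, 0, 0)ᵀ.
Then v_1 = N · v_2 = (5, -2, -1)ᵀ.

Sanity check: (A − (1)·I) v_1 = (0, 0, 0)ᵀ = 0. ✓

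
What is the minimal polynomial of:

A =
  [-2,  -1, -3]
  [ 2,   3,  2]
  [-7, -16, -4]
x^3 + 3*x^2 + 3*x + 1

The characteristic polynomial is χ_A(x) = (x + 1)^3, so the eigenvalues are known. The minimal polynomial is
  m_A(x) = Π_λ (x − λ)^{k_λ}
where k_λ is the size of the *largest* Jordan block for λ (equivalently, the smallest k with (A − λI)^k v = 0 for every generalised eigenvector v of λ).

  λ = -1: largest Jordan block has size 3, contributing (x + 1)^3

So m_A(x) = (x + 1)^3 = x^3 + 3*x^2 + 3*x + 1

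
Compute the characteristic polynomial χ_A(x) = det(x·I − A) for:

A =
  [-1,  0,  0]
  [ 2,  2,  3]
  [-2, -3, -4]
x^3 + 3*x^2 + 3*x + 1

Expanding det(x·I − A) (e.g. by cofactor expansion or by noting that A is similar to its Jordan form J, which has the same characteristic polynomial as A) gives
  χ_A(x) = x^3 + 3*x^2 + 3*x + 1
which factors as (x + 1)^3. The eigenvalues (with algebraic multiplicities) are λ = -1 with multiplicity 3.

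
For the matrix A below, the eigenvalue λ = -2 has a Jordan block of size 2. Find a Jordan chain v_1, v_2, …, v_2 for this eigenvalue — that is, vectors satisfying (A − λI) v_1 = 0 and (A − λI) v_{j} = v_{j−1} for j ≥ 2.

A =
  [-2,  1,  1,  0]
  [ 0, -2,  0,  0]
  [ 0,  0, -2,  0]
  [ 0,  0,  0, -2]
A Jordan chain for λ = -2 of length 2:
v_1 = (1, 0, 0, 0)ᵀ
v_2 = (0, 1, 0, 0)ᵀ

Let N = A − (-2)·I. We want v_2 with N^2 v_2 = 0 but N^1 v_2 ≠ 0; then v_{j-1} := N · v_j for j = 2, …, 2.

Pick v_2 = (0, 1, 0, 0)ᵀ.
Then v_1 = N · v_2 = (1, 0, 0, 0)ᵀ.

Sanity check: (A − (-2)·I) v_1 = (0, 0, 0, 0)ᵀ = 0. ✓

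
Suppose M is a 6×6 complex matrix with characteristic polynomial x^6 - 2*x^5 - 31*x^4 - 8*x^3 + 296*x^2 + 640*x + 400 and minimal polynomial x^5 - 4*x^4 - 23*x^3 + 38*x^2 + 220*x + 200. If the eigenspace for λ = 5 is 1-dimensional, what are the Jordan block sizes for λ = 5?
Block sizes for λ = 5: [2]

Step 1 — from the characteristic polynomial, algebraic multiplicity of λ = 5 is 2. From dim ker(M − (5)·I) = 1, there are exactly 1 Jordan blocks for λ = 5.
Step 2 — from the minimal polynomial, the factor (x − 5)^2 tells us the largest block for λ = 5 has size 2.
Step 3 — with total size 2, 1 blocks, and largest block 2, the block sizes (in nonincreasing order) are [2].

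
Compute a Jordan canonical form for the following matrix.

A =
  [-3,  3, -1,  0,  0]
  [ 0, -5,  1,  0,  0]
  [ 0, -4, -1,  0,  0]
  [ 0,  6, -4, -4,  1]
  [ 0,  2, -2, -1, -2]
J_3(-3) ⊕ J_2(-3)

The characteristic polynomial is
  det(x·I − A) = x^5 + 15*x^4 + 90*x^3 + 270*x^2 + 405*x + 243 = (x + 3)^5

Eigenvalues and multiplicities (the geometric multiplicity of λ is n − rank(A − λI), which equals the number of Jordan blocks for λ):
  λ = -3: algebraic multiplicity = 5, geometric multiplicity = 2

Determining the block sizes for each eigenvalue:
  λ = -3: with am = 5 and gm = 2, the partition is not yet determined (e.g. several partitions of 5 into 2 parts exist). Let N = A − (-3)·I. Computing rank(N^1) = 3, rank(N^2) = 1, rank(N^3) = 0; the number of blocks of size ≥ j is rank(N^{j−1}) − rank(N^j), giving [2, 2, 1]. So we have 1 block(s) of size 3, 1 block(s) of size 2 → block sizes [3, 2]

Assembling the blocks gives a Jordan form
J =
  [-3,  1,  0,  0,  0]
  [ 0, -3,  1,  0,  0]
  [ 0,  0, -3,  0,  0]
  [ 0,  0,  0, -3,  1]
  [ 0,  0,  0,  0, -3]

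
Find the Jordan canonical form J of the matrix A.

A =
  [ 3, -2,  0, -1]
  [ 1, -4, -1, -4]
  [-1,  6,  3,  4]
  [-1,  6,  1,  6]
J_3(2) ⊕ J_1(2)

The characteristic polynomial is
  det(x·I − A) = x^4 - 8*x^3 + 24*x^2 - 32*x + 16 = (x - 2)^4

Eigenvalues and multiplicities (the geometric multiplicity of λ is n − rank(A − λI), which equals the number of Jordan blocks for λ):
  λ = 2: algebraic multiplicity = 4, geometric multiplicity = 2

Determining the block sizes for each eigenvalue:
  λ = 2: with am = 4 and gm = 2, the partition is not yet determined (e.g. several partitions of 4 into 2 parts exist). Let N = A − (2)·I. Computing rank(N^1) = 2, rank(N^2) = 1, rank(N^3) = 0; the number of blocks of size ≥ j is rank(N^{j−1}) − rank(N^j), giving [2, 1, 1]. So we have 1 block(s) of size 3, 1 block(s) of size 1 → block sizes [3, 1]

Assembling the blocks gives a Jordan form
J =
  [2, 1, 0, 0]
  [0, 2, 1, 0]
  [0, 0, 2, 0]
  [0, 0, 0, 2]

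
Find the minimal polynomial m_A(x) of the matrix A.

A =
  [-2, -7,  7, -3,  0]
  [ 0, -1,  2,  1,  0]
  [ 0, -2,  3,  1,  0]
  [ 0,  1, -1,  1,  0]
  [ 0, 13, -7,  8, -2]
x^4 - x^3 - 3*x^2 + 5*x - 2

The characteristic polynomial is χ_A(x) = (x - 1)^3*(x + 2)^2, so the eigenvalues are known. The minimal polynomial is
  m_A(x) = Π_λ (x − λ)^{k_λ}
where k_λ is the size of the *largest* Jordan block for λ (equivalently, the smallest k with (A − λI)^k v = 0 for every generalised eigenvector v of λ).

  λ = -2: largest Jordan block has size 1, contributing (x + 2)
  λ = 1: largest Jordan block has size 3, contributing (x − 1)^3

So m_A(x) = (x - 1)^3*(x + 2) = x^4 - x^3 - 3*x^2 + 5*x - 2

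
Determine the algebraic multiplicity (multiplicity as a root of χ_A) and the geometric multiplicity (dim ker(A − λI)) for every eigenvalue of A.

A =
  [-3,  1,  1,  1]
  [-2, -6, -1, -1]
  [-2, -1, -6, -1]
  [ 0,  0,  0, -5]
λ = -5: alg = 4, geom = 3

Step 1 — factor the characteristic polynomial to read off the algebraic multiplicities:
  χ_A(x) = (x + 5)^4

Step 2 — compute geometric multiplicities via the rank-nullity identity g(λ) = n − rank(A − λI):
  rank(A − (-5)·I) = 1, so dim ker(A − (-5)·I) = n − 1 = 3

Summary:
  λ = -5: algebraic multiplicity = 4, geometric multiplicity = 3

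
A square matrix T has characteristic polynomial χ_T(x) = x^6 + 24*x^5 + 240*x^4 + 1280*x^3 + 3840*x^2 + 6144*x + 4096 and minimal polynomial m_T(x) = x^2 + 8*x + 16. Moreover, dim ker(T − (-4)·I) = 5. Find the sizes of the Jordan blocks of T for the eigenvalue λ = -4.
Block sizes for λ = -4: [2, 1, 1, 1, 1]

Step 1 — from the characteristic polynomial, algebraic multiplicity of λ = -4 is 6. From dim ker(T − (-4)·I) = 5, there are exactly 5 Jordan blocks for λ = -4.
Step 2 — from the minimal polynomial, the factor (x + 4)^2 tells us the largest block for λ = -4 has size 2.
Step 3 — with total size 6, 5 blocks, and largest block 2, the block sizes (in nonincreasing order) are [2, 1, 1, 1, 1].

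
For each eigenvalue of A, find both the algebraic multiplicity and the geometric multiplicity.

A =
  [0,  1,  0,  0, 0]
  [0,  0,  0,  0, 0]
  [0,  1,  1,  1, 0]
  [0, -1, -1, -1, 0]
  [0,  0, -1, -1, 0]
λ = 0: alg = 5, geom = 3

Step 1 — factor the characteristic polynomial to read off the algebraic multiplicities:
  χ_A(x) = x^5

Step 2 — compute geometric multiplicities via the rank-nullity identity g(λ) = n − rank(A − λI):
  rank(A − (0)·I) = 2, so dim ker(A − (0)·I) = n − 2 = 3

Summary:
  λ = 0: algebraic multiplicity = 5, geometric multiplicity = 3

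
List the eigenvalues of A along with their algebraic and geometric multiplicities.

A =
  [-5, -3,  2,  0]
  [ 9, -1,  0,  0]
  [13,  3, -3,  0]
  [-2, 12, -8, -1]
λ = -4: alg = 2, geom = 1; λ = -1: alg = 2, geom = 2

Step 1 — factor the characteristic polynomial to read off the algebraic multiplicities:
  χ_A(x) = (x + 1)^2*(x + 4)^2

Step 2 — compute geometric multiplicities via the rank-nullity identity g(λ) = n − rank(A − λI):
  rank(A − (-4)·I) = 3, so dim ker(A − (-4)·I) = n − 3 = 1
  rank(A − (-1)·I) = 2, so dim ker(A − (-1)·I) = n − 2 = 2

Summary:
  λ = -4: algebraic multiplicity = 2, geometric multiplicity = 1
  λ = -1: algebraic multiplicity = 2, geometric multiplicity = 2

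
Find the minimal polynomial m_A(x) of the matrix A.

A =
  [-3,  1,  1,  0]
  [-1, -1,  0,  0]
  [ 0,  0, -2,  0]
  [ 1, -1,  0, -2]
x^3 + 6*x^2 + 12*x + 8

The characteristic polynomial is χ_A(x) = (x + 2)^4, so the eigenvalues are known. The minimal polynomial is
  m_A(x) = Π_λ (x − λ)^{k_λ}
where k_λ is the size of the *largest* Jordan block for λ (equivalently, the smallest k with (A − λI)^k v = 0 for every generalised eigenvector v of λ).

  λ = -2: largest Jordan block has size 3, contributing (x + 2)^3

So m_A(x) = (x + 2)^3 = x^3 + 6*x^2 + 12*x + 8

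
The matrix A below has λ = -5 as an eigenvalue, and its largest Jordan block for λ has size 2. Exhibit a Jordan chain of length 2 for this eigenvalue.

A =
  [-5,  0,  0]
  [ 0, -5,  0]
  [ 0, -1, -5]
A Jordan chain for λ = -5 of length 2:
v_1 = (0, 0, -1)ᵀ
v_2 = (0, 1, 0)ᵀ

Let N = A − (-5)·I. We want v_2 with N^2 v_2 = 0 but N^1 v_2 ≠ 0; then v_{j-1} := N · v_j for j = 2, …, 2.

Pick v_2 = (0, 1, 0)ᵀ.
Then v_1 = N · v_2 = (0, 0, -1)ᵀ.

Sanity check: (A − (-5)·I) v_1 = (0, 0, 0)ᵀ = 0. ✓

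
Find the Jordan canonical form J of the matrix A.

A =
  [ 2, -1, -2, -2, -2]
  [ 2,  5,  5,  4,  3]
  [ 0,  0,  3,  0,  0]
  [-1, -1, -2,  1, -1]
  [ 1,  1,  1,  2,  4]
J_3(3) ⊕ J_2(3)

The characteristic polynomial is
  det(x·I − A) = x^5 - 15*x^4 + 90*x^3 - 270*x^2 + 405*x - 243 = (x - 3)^5

Eigenvalues and multiplicities (the geometric multiplicity of λ is n − rank(A − λI), which equals the number of Jordan blocks for λ):
  λ = 3: algebraic multiplicity = 5, geometric multiplicity = 2

Determining the block sizes for each eigenvalue:
  λ = 3: with am = 5 and gm = 2, the partition is not yet determined (e.g. several partitions of 5 into 2 parts exist). Let N = A − (3)·I. Computing rank(N^1) = 3, rank(N^2) = 1, rank(N^3) = 0; the number of blocks of size ≥ j is rank(N^{j−1}) − rank(N^j), giving [2, 2, 1]. So we have 1 block(s) of size 3, 1 block(s) of size 2 → block sizes [3, 2]

Assembling the blocks gives a Jordan form
J =
  [3, 1, 0, 0, 0]
  [0, 3, 1, 0, 0]
  [0, 0, 3, 0, 0]
  [0, 0, 0, 3, 1]
  [0, 0, 0, 0, 3]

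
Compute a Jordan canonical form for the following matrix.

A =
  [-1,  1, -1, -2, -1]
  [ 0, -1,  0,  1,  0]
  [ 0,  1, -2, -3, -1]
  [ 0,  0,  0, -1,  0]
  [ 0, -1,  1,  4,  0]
J_2(-1) ⊕ J_2(-1) ⊕ J_1(-1)

The characteristic polynomial is
  det(x·I − A) = x^5 + 5*x^4 + 10*x^3 + 10*x^2 + 5*x + 1 = (x + 1)^5

Eigenvalues and multiplicities (the geometric multiplicity of λ is n − rank(A − λI), which equals the number of Jordan blocks for λ):
  λ = -1: algebraic multiplicity = 5, geometric multiplicity = 3

Determining the block sizes for each eigenvalue:
  λ = -1: with am = 5 and gm = 3, the partition is not yet determined (e.g. several partitions of 5 into 3 parts exist). Let N = A − (-1)·I. Computing rank(N^1) = 2, rank(N^2) = 0; the number of blocks of size ≥ j is rank(N^{j−1}) − rank(N^j), giving [3, 2]. So we have 2 block(s) of size 2, 1 block(s) of size 1 → block sizes [2, 2, 1]

Assembling the blocks gives a Jordan form
J =
  [-1,  1,  0,  0,  0]
  [ 0, -1,  0,  0,  0]
  [ 0,  0, -1,  1,  0]
  [ 0,  0,  0, -1,  0]
  [ 0,  0,  0,  0, -1]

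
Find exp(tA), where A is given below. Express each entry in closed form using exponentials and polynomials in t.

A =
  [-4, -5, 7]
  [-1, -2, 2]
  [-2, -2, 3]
e^{tA} =
  [-3*t*exp(-t) + exp(-t), 3*t^2*exp(-t) - 5*t*exp(-t), -3*t^2*exp(-t)/2 + 7*t*exp(-t)]
  [-t*exp(-t), t^2*exp(-t) - t*exp(-t) + exp(-t), -t^2*exp(-t)/2 + 2*t*exp(-t)]
  [-2*t*exp(-t), 2*t^2*exp(-t) - 2*t*exp(-t), -t^2*exp(-t) + 4*t*exp(-t) + exp(-t)]

Strategy: write A = P · J · P⁻¹ where J is a Jordan canonical form, so e^{tA} = P · e^{tJ} · P⁻¹, and e^{tJ} can be computed block-by-block.

A has Jordan form
J =
  [-1,  1,  0]
  [ 0, -1,  1]
  [ 0,  0, -1]
(up to reordering of blocks).

Per-block formulas:
  For a 3×3 Jordan block J_3(-1): exp(t · J_3(-1)) = e^(-1t)·(I + t·N + (t^2/2)·N^2), where N is the 3×3 nilpotent shift.

After assembling e^{tJ} and conjugating by P, we get:

e^{tA} =
  [-3*t*exp(-t) + exp(-t), 3*t^2*exp(-t) - 5*t*exp(-t), -3*t^2*exp(-t)/2 + 7*t*exp(-t)]
  [-t*exp(-t), t^2*exp(-t) - t*exp(-t) + exp(-t), -t^2*exp(-t)/2 + 2*t*exp(-t)]
  [-2*t*exp(-t), 2*t^2*exp(-t) - 2*t*exp(-t), -t^2*exp(-t) + 4*t*exp(-t) + exp(-t)]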